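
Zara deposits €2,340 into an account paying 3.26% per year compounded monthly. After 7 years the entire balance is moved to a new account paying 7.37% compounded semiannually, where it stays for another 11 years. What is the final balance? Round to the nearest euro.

After 7 years at 3.26%: 2,340 × 1.255947903 ≈ 2,938.9181.
Then 11 years at 7.37%: 2,938.9181 × 2.216922464 ≈ 6,515.3535.

€6,515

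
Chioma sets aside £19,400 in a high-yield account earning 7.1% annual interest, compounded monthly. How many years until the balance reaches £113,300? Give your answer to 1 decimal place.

24.9 years

(1 + 0.00591667)^(12t) = 113,300/19,400 = 5.8402.
12t·ln(1 + 0.00591667) = ln(5.8402); 12t = 1.7648/0.00589923 ≈ 299.1518.
t ≈ 24.9293 years.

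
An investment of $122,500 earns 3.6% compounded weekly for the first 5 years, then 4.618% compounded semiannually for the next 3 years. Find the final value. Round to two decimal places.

After 5 years at 3.6%: 122,500 × 1.197142804 ≈ 146,649.9935.
Then 3 years at 4.618%: 146,649.9935 × 1.14678773253 ≈ 168,176.4135.

$168,176.41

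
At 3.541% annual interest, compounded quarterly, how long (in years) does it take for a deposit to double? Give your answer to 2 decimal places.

(1 + 0.0088525)^(4t) = 2.
4t = ln 2 / ln(1 + 0.0088525) ≈ 0.69315/0.00881355 ≈ 78.6457.
t ≈ 19.6614.

19.66 years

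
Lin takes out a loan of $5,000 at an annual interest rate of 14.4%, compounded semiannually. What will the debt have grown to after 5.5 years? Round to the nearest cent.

$10,742.68

Growth factor = (1 + 0.072)^11 ≈ 2.1485360197.
A ≈ 5,000 × 2.1485360197 ≈ 10,742.6801.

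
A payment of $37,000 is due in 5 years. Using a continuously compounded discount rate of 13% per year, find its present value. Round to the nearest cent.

$19,315.69

P = A·e^(−rt) = 37,000·e^(−0.65).
e^(−0.65) ≈ 0.52204577676, so P ≈ 19,315.6937.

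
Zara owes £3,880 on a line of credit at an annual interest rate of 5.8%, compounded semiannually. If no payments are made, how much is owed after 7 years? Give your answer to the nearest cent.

£5,789.58

Growth factor = (1 + 0.029)^14 ≈ 1.492159495.
A ≈ 3,880 × 1.492159495 ≈ 5,789.5788.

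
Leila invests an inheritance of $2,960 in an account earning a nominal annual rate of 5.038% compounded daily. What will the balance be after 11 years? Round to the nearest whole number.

$5,152

Periodic rate = 5.038%/365 = 0.000138027; periods = 365·11 = 4015.
A = 2,960·(1 + 0.05038/365)^4015 ≈ 2,960·1.740446618 ≈ 5,151.7220.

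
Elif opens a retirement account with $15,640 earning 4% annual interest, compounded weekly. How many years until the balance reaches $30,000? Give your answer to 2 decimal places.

(1 + 0.000769231)^(52t) = 30,000/15,640 = 1.9182.
52t·ln(1 + 0.000769231) = ln(1.9182); 52t = 0.65137/0.000768935 ≈ 847.1010.
t ≈ 16.2904 years.

16.29 years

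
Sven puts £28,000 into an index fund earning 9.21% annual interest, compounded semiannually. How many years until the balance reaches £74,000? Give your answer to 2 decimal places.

We need (1 + 0.04605)^(2t) = 2.6429, so 2t = ln 2.6429 / ln 1.04605 ≈ 21.5867.
t ≈ 21.5867/2 = 10.7934 years.

10.79 years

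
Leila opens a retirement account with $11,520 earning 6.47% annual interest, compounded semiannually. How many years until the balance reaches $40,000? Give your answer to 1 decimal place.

19.5 years

We need (1 + 0.03235)^(2t) = 3.4722, so 2t = ln 3.4722 / ln 1.03235 ≈ 39.0981.
t ≈ 39.0981/2 = 19.5490 years.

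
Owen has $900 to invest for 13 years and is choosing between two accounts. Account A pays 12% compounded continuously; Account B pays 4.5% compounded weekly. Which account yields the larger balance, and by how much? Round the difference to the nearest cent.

Account A, by $2,667.86

Account A growth factor: e^(0.12·13) = e^1.56 ≈ 4.758821245; balance ≈ 4,282.9391.
Account B growth factor: (1 + 0.045/52)^676 ≈ 1.794536948; balance ≈ 1,615.0833.
Account A is larger by 2,667.8559.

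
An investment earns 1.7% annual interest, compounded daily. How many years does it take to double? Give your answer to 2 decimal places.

(1 + 0.0000465753)^(365t) = 2.
365t = ln 2 / ln(1 + 0.0000465753) ≈ 0.69315/4.65743e-05 ≈ 14882.6243.
t ≈ 40.7743.

40.77 years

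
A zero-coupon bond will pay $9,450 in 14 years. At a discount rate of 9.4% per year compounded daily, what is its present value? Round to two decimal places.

Growth factor = (1 + 0.094/365)^5110 ≈ 3.727845943.
P = 9,450/3.727845943 ≈ 2,534.9760.

$2,534.98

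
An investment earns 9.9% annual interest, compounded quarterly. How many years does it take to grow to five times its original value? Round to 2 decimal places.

(1 + 0.02475)^(4t) = 5.
4t = ln 5 / ln(1 + 0.02475) ≈ 1.6094/0.0244487 ≈ 65.8292.
t ≈ 16.4573.

16.46 years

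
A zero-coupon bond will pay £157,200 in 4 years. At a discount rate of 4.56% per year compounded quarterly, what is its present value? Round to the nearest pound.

£131,125

Periodic rate = 4.56%/4 = 0.0114; 16 periods.
P = 157,200/(1 + 0.0114)^16 ≈ 157,200/1.1988564626 ≈ 131,124.9552.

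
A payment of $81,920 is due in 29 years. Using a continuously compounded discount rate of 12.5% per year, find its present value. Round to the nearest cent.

$2,183.09

P = A·e^(−rt) = 81,920·e^(−3.625).
e^(−3.625) ≈ 0.026649097336, so P ≈ 2,183.0941.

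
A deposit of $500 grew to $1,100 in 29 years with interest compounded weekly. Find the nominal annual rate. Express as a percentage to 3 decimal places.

(1 + r/52)^1508 = 1,100/500 = 2.2.
1 + r/52 = 2.2^(1/1508) ≈ 1.000523, so r/52 ≈ 0.000522986.
r ≈ 52·0.000522986 = 2.71953%.

2.720%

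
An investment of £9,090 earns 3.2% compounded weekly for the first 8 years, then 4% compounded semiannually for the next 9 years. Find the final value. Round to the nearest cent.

£16,769.19

Phase 1: 9,090·(1 + 0.032/52)^416 ≈ 11,741.1078.
Phase 2: 11,741.1078·(1 + 0.02)^18 ≈ 16,769.1932.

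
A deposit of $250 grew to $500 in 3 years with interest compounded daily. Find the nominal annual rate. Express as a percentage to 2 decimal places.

23.11%

(1 + r/365)^1095 = 500/250 = 2.
1 + r/365 = 2^(1/1095) ≈ 1.000633, so r/365 ≈ 0.000633212.
r ≈ 365·0.000633212 = 23.11222%.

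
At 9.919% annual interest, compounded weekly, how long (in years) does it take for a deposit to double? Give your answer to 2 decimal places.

6.99 years

(1 + 0.0019075)^(52t) = 2.
52t = ln 2 / ln(1 + 0.0019075) ≈ 0.69315/0.00190568 ≈ 363.7264.
t ≈ 6.9947.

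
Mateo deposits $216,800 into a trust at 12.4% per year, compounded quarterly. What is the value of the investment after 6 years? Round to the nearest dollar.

$451,094

Periodic rate = 12.4%/4 = 0.031; periods = 4·6 = 24.
A = 216,800·(1 + 0.031)^24 ≈ 216,800·2.08069281177 ≈ 451,094.2016.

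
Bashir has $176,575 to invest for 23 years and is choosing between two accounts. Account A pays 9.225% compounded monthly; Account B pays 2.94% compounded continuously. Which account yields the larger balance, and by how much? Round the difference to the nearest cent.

Account A, by $1,114,523.02

A: (1 + 0.0076875)^276 ≈ 8.278287147412, so 176,575 × 8.278287147412 ≈ 1,461,738.5531.
B: e^(0.0294·23) = e^0.6762 ≈ 1.96639123021, so 176,575 × 1.96639123021 ≈ 347,215.5315.
Difference ≈ 1,114,523.0216 in favor of A.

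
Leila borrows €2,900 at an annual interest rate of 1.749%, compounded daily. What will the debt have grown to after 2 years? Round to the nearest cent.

€3,003.23

Periodic rate = 1.749%/365 = 0.0000479178; periods = 365·2 = 730.
A = 2,900·(1 + 0.01749/365)^730 ≈ 2,900·1.035598129 ≈ 3,003.2346.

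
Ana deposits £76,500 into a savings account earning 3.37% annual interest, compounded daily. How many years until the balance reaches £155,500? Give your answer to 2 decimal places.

(1 + 0.0000923288)^(365t) = 155,500/76,500 = 2.0327.
365t·ln(1 + 0.0000923288) = ln(2.0327); 365t = 0.70935/9.23245e-05 ≈ 7683.2796.
t ≈ 21.0501 years.

21.05 years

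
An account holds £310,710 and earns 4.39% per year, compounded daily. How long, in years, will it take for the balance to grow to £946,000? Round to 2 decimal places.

(1 + 0.000120274)^(365t) = 946,000/310,710 = 3.0446.
365t·ln(1 + 0.000120274) = ln(3.0446); 365t = 1.1134/0.000120267 ≈ 9257.6099.
t ≈ 25.3633 years.

25.36 years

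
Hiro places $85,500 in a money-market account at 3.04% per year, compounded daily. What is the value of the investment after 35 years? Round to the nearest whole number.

Growth factor = (1 + 0.0304/365)^12775 ≈ 2.89781120006.
A ≈ 85,500 × 2.89781120006 ≈ 247,762.8576.

$247,763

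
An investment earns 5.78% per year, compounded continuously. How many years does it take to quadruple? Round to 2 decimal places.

23.98 years

e^(0.0578t) = 4, so 0.0578t = ln 4 ≈ 1.3863.
t ≈ 1.3863/0.0578 ≈ 23.9843.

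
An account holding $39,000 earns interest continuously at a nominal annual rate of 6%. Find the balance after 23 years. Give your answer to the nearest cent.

$155,021.16

A = P·e^(rt) = 39,000·e^(0.06·23) = 39,000·e^1.38.
e^1.38 ≈ 3.97490162749, so A ≈ 155,021.1635.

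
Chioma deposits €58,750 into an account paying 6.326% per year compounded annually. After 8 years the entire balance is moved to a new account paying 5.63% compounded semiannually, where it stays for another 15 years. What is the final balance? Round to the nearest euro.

€220,708

Phase 1: 58,750·(1 + 0.06326)^8 ≈ 95,967.3889.
Phase 2: 95,967.3889·(1 + 0.02815)^30 ≈ 220,707.9995.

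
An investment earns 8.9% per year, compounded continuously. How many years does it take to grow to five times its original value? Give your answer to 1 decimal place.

18.1 years

e^(0.089t) = 5, so 0.089t = ln 5 ≈ 1.6094.
t ≈ 1.6094/0.089 ≈ 18.0836.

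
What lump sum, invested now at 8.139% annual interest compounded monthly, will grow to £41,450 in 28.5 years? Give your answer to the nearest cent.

Growth factor = (1 + 0.0067825)^342 ≈ 10.092413418.
P = 41,450/10.092413418 ≈ 4,107.0454.

£4,107.05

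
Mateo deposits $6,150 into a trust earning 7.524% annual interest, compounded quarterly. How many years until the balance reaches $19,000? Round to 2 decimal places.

We need (1 + 0.01881)^(4t) = 3.0894, so 4t = ln 3.0894 / ln 1.01881 ≈ 60.5296.
t ≈ 60.5296/4 = 15.1324 years.

15.13 years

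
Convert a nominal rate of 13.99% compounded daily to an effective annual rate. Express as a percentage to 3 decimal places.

15.013%

One year is 365 periods at 0.000383288 each: (1 + 0.000383288)^365 ≈ 1.150128.
EAR = 1.150128 − 1 ≈ 15.01279%.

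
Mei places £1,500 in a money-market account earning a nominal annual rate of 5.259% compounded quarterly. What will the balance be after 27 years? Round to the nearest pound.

£6,148

Growth factor = (1 + 0.0131475)^108 ≈ 4.098728287.
A ≈ 1,500 × 4.098728287 ≈ 6,148.0924.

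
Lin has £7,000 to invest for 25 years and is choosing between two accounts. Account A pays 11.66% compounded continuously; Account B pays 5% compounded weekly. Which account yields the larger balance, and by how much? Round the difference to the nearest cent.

Account A growth factor: e^(0.1166·25) = e^2.915 ≈ 18.4488124027; balance ≈ 129,141.6868.
Account B growth factor: (1 + 0.05/52)^1300 ≈ 3.4882473686; balance ≈ 24,417.7316.
Account A is larger by 104,723.9552.

Account A, by £104,723.96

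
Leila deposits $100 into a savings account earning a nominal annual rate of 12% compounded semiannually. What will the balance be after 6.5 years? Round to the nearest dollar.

$213

Periodic rate = 12%/2 = 0.06; periods = 2·6.5 = 13.
A = 100·(1 + 0.06)^13 ≈ 100·2.13292826 ≈ 213.2928.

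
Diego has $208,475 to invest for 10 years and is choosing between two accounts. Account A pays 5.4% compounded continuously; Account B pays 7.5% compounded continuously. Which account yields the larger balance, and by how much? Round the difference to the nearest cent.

Account B, by $83,597.05

A: e^(0.054·10) = e^0.54 ≈ 1.71600686218, so 208,475 × 1.71600686218 ≈ 357,744.5306.
B: e^(0.075·10) = e^0.75 ≈ 2.11700001661, so 208,475 × 2.11700001661 ≈ 441,341.5785.
Difference ≈ 83,597.0479 in favor of B.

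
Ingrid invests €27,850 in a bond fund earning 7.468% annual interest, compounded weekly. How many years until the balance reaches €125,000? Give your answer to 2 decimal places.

(1 + 0.00143615)^(52t) = 125,000/27,850 = 4.4883.
52t·ln(1 + 0.00143615) = ln(4.4883); 52t = 1.5015/0.00143512 ≈ 1046.2380.
t ≈ 20.1200 years.

20.12 years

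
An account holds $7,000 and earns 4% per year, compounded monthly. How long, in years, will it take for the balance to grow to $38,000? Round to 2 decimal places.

(1 + 0.00333333)^(12t) = 38,000/7,000 = 5.4286.
12t·ln(1 + 0.00333333) = ln(5.4286); 12t = 1.6917/0.00332779 ≈ 508.3482.
t ≈ 42.3623 years.

42.36 years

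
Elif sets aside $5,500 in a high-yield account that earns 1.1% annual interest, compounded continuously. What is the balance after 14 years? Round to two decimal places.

$6,415.70

A = P·e^(rt) = 5,500·e^(0.011·14) = 5,500·e^0.154.
e^0.154 ≈ 1.166490887, so A ≈ 6,415.6999.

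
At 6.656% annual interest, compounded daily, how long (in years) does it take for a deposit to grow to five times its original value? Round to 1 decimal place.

(1 + 0.000182356)^(365t) = 5.
365t = ln 5 / ln(1 + 0.000182356) ≈ 1.6094/0.00018234 ≈ 8826.5985.
t ≈ 24.1825.

24.2 years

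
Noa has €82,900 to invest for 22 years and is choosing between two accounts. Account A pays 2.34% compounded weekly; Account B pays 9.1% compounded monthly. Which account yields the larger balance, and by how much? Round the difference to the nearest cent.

A: (1 + 0.00045)^1144 ≈ 1.67311005813, so 82,900 × 1.67311005813 ≈ 138,700.8238.
B: (1 + 0.091/12)^264 ≈ 7.34814016688, so 82,900 × 7.34814016688 ≈ 609,160.8198.
Difference ≈ 470,459.9960 in favor of B.

Account B, by €470,460.00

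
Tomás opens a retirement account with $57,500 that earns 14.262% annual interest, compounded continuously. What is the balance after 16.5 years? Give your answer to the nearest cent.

$604,870.84

A = P·e^(rt) = 57,500·e^(0.14262·16.5) = 57,500·e^2.35323.
e^2.35323 ≈ 10.5194928713, so A ≈ 604,870.8401.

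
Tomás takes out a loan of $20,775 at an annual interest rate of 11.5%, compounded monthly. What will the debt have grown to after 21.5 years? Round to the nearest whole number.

$243,344

Growth factor = (1 + 0.115/12)^258 ≈ 11.7133328868.
A ≈ 20,775 × 11.7133328868 ≈ 243,344.4907.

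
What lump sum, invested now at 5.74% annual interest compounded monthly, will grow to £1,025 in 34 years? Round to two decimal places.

Periodic rate = 5.74%/12 = 0.00478333; 408 periods.
P = 1,025/(1 + 0.0574/12)^408 ≈ 1,025/7.007263504 ≈ 146.2768.

£146.28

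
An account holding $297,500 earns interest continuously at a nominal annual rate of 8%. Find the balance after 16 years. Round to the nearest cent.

$1,070,000.32

A = P·e^(rt) = 297,500·e^(0.08·16) = 297,500·e^1.28.
e^1.28 ≈ 3.596639725569, so A ≈ 1,070,000.3184.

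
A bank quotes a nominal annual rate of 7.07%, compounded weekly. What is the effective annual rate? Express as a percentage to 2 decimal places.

7.32%

One year is 52 periods at 0.00135962 each: (1 + 0.00135962)^52 ≈ 1.073208.
EAR = 1.073208 − 1 ≈ 7.32077%.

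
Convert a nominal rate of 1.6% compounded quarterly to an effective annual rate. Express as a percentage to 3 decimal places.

EAR = (1 + 1.6%/4)^4 − 1 = (1 + 0.004)^4 − 1.
(1 + 0.004)^4 ≈ 1.016096, so EAR ≈ 1.60963%.

1.610%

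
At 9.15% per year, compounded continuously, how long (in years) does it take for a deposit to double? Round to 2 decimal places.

7.58 years

e^(0.0915t) = 2, so 0.0915t = ln 2 ≈ 0.69315.
t ≈ 0.69315/0.0915 ≈ 7.5754.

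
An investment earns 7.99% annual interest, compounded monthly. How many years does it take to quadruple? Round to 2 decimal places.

17.41 years

(1 + 0.00665833)^(12t) = 4.
12t = ln 4 / ln(1 + 0.00665833) ≈ 1.3863/0.00663626 ≈ 208.8968.
t ≈ 17.4081.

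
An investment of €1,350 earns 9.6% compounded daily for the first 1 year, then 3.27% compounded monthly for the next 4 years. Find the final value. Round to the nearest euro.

€1,693

After 1 years at 9.6%: 1,350 × 1.10074517 ≈ 1,486.0060.
Then 4 years at 3.27%: 1,486.0060 × 1.139537078 ≈ 1,693.3589.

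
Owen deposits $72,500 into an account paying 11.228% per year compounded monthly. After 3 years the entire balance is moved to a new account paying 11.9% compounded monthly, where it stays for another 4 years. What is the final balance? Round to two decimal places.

$162,798.92

After 3 years at 11.228%: 72,500 × 1.39832334966 ≈ 101,378.4429.
Then 4 years at 11.9%: 101,378.4429 × 1.60585338852 ≈ 162,798.9160.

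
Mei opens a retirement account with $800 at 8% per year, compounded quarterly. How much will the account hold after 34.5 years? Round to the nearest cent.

$12,300.24

Periodic rate = 8%/4 = 0.02; periods = 4·34.5 = 138.
A = 800·(1 + 0.02)^138 ≈ 800·15.375303708 ≈ 12,300.2430.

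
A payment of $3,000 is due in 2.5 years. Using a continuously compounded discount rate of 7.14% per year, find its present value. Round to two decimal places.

P = A·e^(−rt) = 3,000·e^(−0.1785).
e^(−0.1785) ≈ 0.8365240569, so P ≈ 2,509.5722.

$2,509.57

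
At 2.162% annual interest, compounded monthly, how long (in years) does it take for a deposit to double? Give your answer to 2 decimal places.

32.09 years

(1 + 0.00180167)^(12t) = 2.
12t = ln 2 / ln(1 + 0.00180167) ≈ 0.69315/0.00180005 ≈ 385.0720.
t ≈ 32.0893.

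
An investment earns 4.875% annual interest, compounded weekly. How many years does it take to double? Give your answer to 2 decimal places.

(1 + 0.0009375)^(52t) = 2.
52t = ln 2 / ln(1 + 0.0009375) ≈ 0.69315/0.000937061 ≈ 739.7035.
t ≈ 14.2251.

14.23 years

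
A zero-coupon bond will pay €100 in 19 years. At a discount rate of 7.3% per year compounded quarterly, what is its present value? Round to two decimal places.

€25.30

Periodic rate = 7.3%/4 = 0.01825; 76 periods.
P = 100/(1 + 0.01825)^76 ≈ 100/3.953082 ≈ 25.2967.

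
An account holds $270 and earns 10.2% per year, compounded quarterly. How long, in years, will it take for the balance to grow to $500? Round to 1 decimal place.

We need (1 + 0.0255)^(4t) = 1.8519, so 4t = ln 1.8519 / ln 1.0255 ≈ 24.4710.
t ≈ 24.4710/4 = 6.1177 years.

6.1 years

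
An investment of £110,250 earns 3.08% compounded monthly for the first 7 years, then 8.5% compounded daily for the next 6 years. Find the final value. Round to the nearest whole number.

Phase 1: 110,250·(1 + 0.0308/12)^84 ≈ 136,739.0411.
Phase 2: 136,739.0411·(1 + 0.085/365)^2190 ≈ 227,696.8015.

£227,697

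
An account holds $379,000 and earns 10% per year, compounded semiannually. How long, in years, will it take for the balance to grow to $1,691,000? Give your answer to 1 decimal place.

(1 + 0.05)^(2t) = 1,691,000/379,000 = 4.4617.
2t·ln(1 + 0.05) = ln(4.4617); 2t = 1.4955/0.0487902 ≈ 30.6525.
t ≈ 15.3262 years.

15.3 years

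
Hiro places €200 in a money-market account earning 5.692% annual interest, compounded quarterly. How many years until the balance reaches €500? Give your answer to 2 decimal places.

16.21 years

We need (1 + 0.01423)^(4t) = 2.5, so 4t = ln 2.5 / ln 1.01423 ≈ 64.8485.
t ≈ 64.8485/4 = 16.2121 years.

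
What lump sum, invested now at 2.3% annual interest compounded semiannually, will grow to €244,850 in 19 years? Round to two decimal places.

€158,561.01

Periodic rate = 2.3%/2 = 0.0115; 38 periods.
P = 244,850/(1 + 0.0115)^38 ≈ 244,850/1.54420057581 ≈ 158,561.0081.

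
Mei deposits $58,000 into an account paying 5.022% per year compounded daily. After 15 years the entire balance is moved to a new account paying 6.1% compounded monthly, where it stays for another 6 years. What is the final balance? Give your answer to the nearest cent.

After 15 years at 5.022%: 58,000 × 2.12388759763 ≈ 123,185.4807.
Then 6 years at 6.1%: 123,185.4807 × 1.44061901183 ≈ 177,463.3454.

$177,463.35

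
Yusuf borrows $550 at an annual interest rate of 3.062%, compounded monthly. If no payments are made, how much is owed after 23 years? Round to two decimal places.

Periodic rate = 3.062%/12 = 0.00255167; periods = 12·23 = 276.
A = 550·(1 + 0.03062/12)^276 ≈ 550·2.020536373 ≈ 1,111.2950.

$1,111.30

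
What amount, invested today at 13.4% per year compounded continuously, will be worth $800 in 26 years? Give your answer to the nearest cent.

$24.55

P = A·e^(−rt) = 800·e^(−3.484).
e^(−3.484) ≈ 0.0306844275, so P ≈ 24.5475.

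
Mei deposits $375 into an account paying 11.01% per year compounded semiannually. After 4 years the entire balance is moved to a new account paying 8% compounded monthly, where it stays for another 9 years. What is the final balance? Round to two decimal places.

Phase 1: 375·(1 + 0.05505)^8 ≈ 575.7257.
Phase 2: 575.7257·(1 + 0.08/12)^108 ≈ 1,179.9672.

$1,179.97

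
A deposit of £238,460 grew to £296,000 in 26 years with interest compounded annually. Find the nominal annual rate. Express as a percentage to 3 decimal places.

The 26-period growth factor is 296,000/238,460 = 1.2413.
r = 1.2413^(1/26) − 1 ≈ 0.00834842, i.e. 0.83484%.

0.835%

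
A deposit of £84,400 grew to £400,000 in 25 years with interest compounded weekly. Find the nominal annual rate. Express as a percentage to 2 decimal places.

6.23%

(1 + r/52)^1300 = 400,000/84,400 = 4.73934.
1 + r/52 = 4.73934^(1/1300) ≈ 1.001198, so r/52 ≈ 0.00119756.
r ≈ 52·0.00119756 = 6.22731%.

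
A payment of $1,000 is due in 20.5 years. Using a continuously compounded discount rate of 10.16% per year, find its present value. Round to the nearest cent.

$124.58

P = A·e^(−rt) = 1,000·e^(−2.0828).
e^(−2.0828) ≈ 0.124580897, so P ≈ 124.5809.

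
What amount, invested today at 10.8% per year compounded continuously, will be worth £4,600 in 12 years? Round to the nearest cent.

P = A·e^(−rt) = 4,600·e^(−1.296).
e^(−1.296) ≈ 0.2736241034, so P ≈ 1,258.6709.

£1,258.67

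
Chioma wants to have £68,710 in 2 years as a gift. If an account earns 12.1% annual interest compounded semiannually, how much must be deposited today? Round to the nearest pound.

£54,322

Periodic rate = 12.1%/2 = 0.0605; 4 periods.
P = 68,710/(1 + 0.0605)^4 ≈ 68,710/1.2648606779 ≈ 54,322.1884.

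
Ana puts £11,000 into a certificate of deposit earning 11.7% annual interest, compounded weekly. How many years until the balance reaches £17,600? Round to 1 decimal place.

We need (1 + 0.00225)^(52t) = 1.6, so 52t = ln 1.6 / ln 1.00225 ≈ 209.1254.
t ≈ 209.1254/52 = 4.0216 years.

4.0 years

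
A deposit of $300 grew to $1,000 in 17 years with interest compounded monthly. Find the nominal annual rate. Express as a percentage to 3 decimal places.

The 204-period growth factor is 1,000/300 = 3.33333.
r/12 = 3.33333^(1/204) − 1 ≈ 0.00591928, so r ≈ 12·0.00591928 = 7.10313%.

7.103%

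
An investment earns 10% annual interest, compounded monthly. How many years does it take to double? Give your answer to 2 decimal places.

(1 + 0.00833333)^(12t) = 2.
12t = ln 2 / ln(1 + 0.00833333) ≈ 0.69315/0.0082988 ≈ 83.5238.
t ≈ 6.9603.

6.96 years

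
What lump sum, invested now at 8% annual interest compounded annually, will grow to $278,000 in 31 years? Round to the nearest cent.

$25,580.46

Annual rate = 8% = 0.08; 31 periods.
P = 278,000/(1 + 0.08)^31 ≈ 278,000/10.8676694402 ≈ 25,580.4615.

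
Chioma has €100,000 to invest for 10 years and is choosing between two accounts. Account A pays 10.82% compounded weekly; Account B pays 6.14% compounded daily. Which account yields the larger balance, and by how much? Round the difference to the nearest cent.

Account A growth factor: (1 + 0.1082/52)^520 ≈ 2.94725981662; balance ≈ 294,725.9817.
Account B growth factor: (1 + 0.0614/365)^3650 ≈ 1.84771245377; balance ≈ 184,771.2454.
Account A is larger by 109,954.7363.

Account A, by €109,954.74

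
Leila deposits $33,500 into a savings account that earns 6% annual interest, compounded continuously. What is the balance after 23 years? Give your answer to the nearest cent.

A = P·e^(rt) = 33,500·e^(0.06·23) = 33,500·e^1.38.
e^1.38 ≈ 3.97490162749, so A ≈ 133,159.2045.

$133,159.20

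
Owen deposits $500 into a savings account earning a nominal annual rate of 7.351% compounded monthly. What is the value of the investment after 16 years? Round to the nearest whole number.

Periodic rate = 7.351%/12 = 0.00612583; periods = 12·16 = 192.
A = 500·(1 + 0.07351/12)^192 ≈ 500·3.230290802 ≈ 1,615.1454.

$1,615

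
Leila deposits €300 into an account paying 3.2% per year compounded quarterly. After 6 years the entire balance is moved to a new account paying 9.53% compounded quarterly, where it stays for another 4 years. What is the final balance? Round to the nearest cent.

After 6 years at 3.2%: 300 × 1.21074524 ≈ 363.2236.
Then 4 years at 9.53%: 363.2236 × 1.45751046 ≈ 529.4022.

€529.40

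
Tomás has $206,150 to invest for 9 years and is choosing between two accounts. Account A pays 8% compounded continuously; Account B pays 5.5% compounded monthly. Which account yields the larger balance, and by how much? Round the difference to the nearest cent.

A: e^(0.08·9) = e^0.72 ≈ 2.05443321064, so 206,150 × 2.05443321064 ≈ 423,521.4064.
B: (1 + 0.055/12)^108 ≈ 1.63864401429, so 206,150 × 1.63864401429 ≈ 337,806.4635.
Difference ≈ 85,714.9428 in favor of A.

Account A, by $85,714.94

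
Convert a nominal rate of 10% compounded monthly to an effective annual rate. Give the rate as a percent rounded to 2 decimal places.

10.47%

EAR = (1 + 10%/12)^12 − 1 = (1 + 0.00833333)^12 − 1.
(1 + 0.00833333)^12 ≈ 1.104713, so EAR ≈ 10.47131%.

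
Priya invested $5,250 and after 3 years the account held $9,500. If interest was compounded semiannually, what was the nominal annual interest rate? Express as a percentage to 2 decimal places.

(1 + r/2)^6 = 9,500/5,250 = 1.80952.
1 + r/2 = 1.80952^(1/6) ≈ 1.103894, so r/2 ≈ 0.103894.
r ≈ 2·0.103894 = 20.77881%.

20.78%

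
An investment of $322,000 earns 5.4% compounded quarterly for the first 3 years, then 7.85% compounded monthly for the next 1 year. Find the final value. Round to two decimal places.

After 3 years at 5.4%: 322,000 × 1.17458658475 ≈ 378,216.8803.
Then 1 years at 7.85%: 378,216.8803 × 1.08138686746 ≈ 408,998.7674.

$408,998.77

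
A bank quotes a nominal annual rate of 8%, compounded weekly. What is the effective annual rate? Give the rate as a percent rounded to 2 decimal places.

EAR = (1 + 8%/52)^52 − 1 = (1 + 0.00153846)^52 − 1.
(1 + 0.00153846)^52 ≈ 1.08322, so EAR ≈ 8.32205%.

8.32%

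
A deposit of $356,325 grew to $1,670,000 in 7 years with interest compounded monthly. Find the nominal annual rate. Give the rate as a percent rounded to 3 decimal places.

The 84-period growth factor is 1,670,000/356,325 = 4.68673.
r/12 = 4.68673^(1/84) − 1 ≈ 0.0185598, so r ≈ 12·0.0185598 = 22.27181%.

22.272%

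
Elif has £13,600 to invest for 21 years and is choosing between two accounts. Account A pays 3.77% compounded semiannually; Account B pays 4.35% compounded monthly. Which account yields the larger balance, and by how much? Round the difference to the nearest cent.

Account B, by £4,052.51

A: (1 + 0.01885)^42 ≈ 2.1909400343, so 13,600 × 2.1909400343 ≈ 29,796.7845.
B: (1 + 0.003625)^252 ≈ 2.4889184824, so 13,600 × 2.4889184824 ≈ 33,849.2914.
Difference ≈ 4,052.5069 in favor of B.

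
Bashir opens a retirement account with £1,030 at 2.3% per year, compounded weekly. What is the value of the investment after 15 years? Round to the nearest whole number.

Growth factor = (1 + 0.023/52)^780 ≈ 1.411882223.
A ≈ 1,030 × 1.411882223 ≈ 1,454.2387.

£1,454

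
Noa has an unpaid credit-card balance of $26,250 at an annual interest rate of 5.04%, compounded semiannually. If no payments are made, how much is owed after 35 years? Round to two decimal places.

Growth factor = (1 + 0.0252)^70 ≈ 5.70954928111.
A ≈ 26,250 × 5.70954928111 ≈ 149,875.6686.

$149,875.67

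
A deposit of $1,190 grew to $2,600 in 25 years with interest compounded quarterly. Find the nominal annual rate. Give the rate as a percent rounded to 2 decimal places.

3.14%

The 100-period growth factor is 2,600/1,190 = 2.18487.
r/4 = 2.18487^(1/100) − 1 ≈ 0.0078462, so r ≈ 4·0.0078462 = 3.13848%.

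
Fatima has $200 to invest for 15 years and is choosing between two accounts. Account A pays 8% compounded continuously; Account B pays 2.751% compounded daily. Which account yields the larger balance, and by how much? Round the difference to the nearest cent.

Account A, by $361.86

A: e^(0.08·15) = e^1.2 ≈ 3.32011692, so 200 × 3.32011692 ≈ 664.0234.
B: (1 + 0.02751/365)^5475 ≈ 1.51079265, so 200 × 1.51079265 ≈ 302.1585.
Difference ≈ 361.8649 in favor of A.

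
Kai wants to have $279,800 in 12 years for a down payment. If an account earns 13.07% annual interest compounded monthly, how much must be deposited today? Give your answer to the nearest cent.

Growth factor = (1 + 0.1307/12)^144 ≈ 4.75844184747.
P = 279,800/4.75844184747 ≈ 58,800.7606.

$58,800.76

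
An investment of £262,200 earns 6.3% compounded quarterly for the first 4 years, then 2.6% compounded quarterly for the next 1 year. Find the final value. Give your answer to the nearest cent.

£345,523.11

After 4 years at 6.3%: 262,200 × 1.28407176336 ≈ 336,683.6164.
Then 1 years at 2.6%: 336,683.6164 × 1.02625460029 ≈ 345,523.1101.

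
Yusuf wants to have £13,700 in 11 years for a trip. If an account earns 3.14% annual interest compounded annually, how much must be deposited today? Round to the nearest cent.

£9,750.39

Growth factor = (1 + 0.0314)^11 ≈ 1.4050714126.
P = 13,700/1.4050714126 ≈ 9,750.3941.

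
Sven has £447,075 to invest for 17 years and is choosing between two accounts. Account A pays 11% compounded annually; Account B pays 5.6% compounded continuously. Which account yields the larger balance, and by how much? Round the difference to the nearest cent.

Account A, by £1,477,228.10

Account A growth factor: (1 + 0.11)^17 ≈ 5.895092708581; balance ≈ 2,635,548.5727.
Account B growth factor: e^(0.056·17) = e^0.952 ≈ 2.590886253503; balance ≈ 1,158,320.4718.
Account A is larger by 1,477,228.1009.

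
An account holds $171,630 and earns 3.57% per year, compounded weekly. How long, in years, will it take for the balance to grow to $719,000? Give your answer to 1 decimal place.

(1 + 0.000686538)^(52t) = 719,000/171,630 = 4.1892.
52t·ln(1 + 0.000686538) = ln(4.1892); 52t = 1.4325/0.000686303 ≈ 2087.3005.
t ≈ 40.1404 years.

40.1 years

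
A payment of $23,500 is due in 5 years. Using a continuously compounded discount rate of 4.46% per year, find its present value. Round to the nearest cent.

$18,802.70

P = A·e^(−rt) = 23,500·e^(−0.223).
e^(−0.223) ≈ 0.80011484929, so P ≈ 18,802.6990.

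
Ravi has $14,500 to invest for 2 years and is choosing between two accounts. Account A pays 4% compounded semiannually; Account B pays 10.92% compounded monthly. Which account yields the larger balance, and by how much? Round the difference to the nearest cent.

Account A growth factor: (1 + 0.02)^4 ≈ 1.08243216; balance ≈ 15,695.2663.
Account B growth factor: (1 + 0.0091)^24 ≈ 1.2428563861; balance ≈ 18,021.4176.
Account B is larger by 2,326.1513.

Account B, by $2,326.15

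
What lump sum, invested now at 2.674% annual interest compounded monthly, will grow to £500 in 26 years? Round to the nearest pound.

Growth factor = (1 + 0.02674/12)^312 ≈ 2.00264045.
P = 500/2.00264045 ≈ 249.6704.

£250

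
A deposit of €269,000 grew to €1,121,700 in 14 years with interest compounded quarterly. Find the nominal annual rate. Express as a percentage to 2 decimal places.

10.33%

The 56-period growth factor is 1,121,700/269,000 = 4.16989.
r/4 = 4.16989^(1/56) − 1 ≈ 0.0258259, so r ≈ 4·0.0258259 = 10.33035%.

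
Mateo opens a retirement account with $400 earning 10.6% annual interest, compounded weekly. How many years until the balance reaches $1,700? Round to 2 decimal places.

13.66 years

We need (1 + 0.00203846)^(52t) = 4.25, so 52t = ln 4.25 / ln 1.002038 ≈ 710.5325.
t ≈ 710.5325/52 = 13.6641 years.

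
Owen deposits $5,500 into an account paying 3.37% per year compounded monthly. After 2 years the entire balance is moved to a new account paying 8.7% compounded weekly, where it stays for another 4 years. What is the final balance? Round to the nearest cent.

After 2 years at 3.37%: 5,500 × 1.069622236 ≈ 5,882.9223.
Then 4 years at 8.7%: 5,882.9223 × 1.415820482 ≈ 8,329.1619.

$8,329.16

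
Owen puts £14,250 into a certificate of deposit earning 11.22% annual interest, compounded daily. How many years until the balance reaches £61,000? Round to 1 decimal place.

(1 + 0.000307397)^(365t) = 61,000/14,250 = 4.2807.
365t·ln(1 + 0.000307397) = ln(4.2807); 365t = 1.4541/0.00030735 ≈ 4731.1431.
t ≈ 12.9620 years.

13.0 years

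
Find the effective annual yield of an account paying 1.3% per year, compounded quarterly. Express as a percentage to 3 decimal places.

1.306%

One year is 4 periods at 0.00325 each: (1 + 0.00325)^4 ≈ 1.013064.
EAR = 1.013064 − 1 ≈ 1.30635%.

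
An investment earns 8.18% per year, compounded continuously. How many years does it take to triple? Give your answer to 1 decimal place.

13.4 years

e^(0.0818t) = 3, so 0.0818t = ln 3 ≈ 1.0986.
t ≈ 1.0986/0.0818 ≈ 13.4305.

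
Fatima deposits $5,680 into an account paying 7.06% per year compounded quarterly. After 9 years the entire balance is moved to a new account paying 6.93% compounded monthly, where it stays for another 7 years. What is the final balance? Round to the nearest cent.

Phase 1: 5,680·(1 + 0.01765)^36 ≈ 10,663.3107.
Phase 2: 10,663.3107·(1 + 0.005775)^84 ≈ 17,296.6630.

$17,296.66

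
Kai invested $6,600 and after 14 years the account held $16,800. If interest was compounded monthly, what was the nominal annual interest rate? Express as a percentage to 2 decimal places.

6.69%

The 168-period growth factor is 16,800/6,600 = 2.54545.
r/12 = 2.54545^(1/168) − 1 ≈ 0.00557686, so r ≈ 12·0.00557686 = 6.69223%.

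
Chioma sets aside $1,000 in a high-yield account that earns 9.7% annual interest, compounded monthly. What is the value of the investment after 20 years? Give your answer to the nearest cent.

Periodic rate = 9.7%/12 = 0.00808333; periods = 12·20 = 240.
A = 1,000·(1 + 0.097/12)^240 ≈ 1,000·6.904691897 ≈ 6,904.6919.

$6,904.69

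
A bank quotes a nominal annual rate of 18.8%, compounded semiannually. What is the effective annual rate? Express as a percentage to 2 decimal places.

One year is 2 periods at 0.094 each: (1 + 0.094)^2 ≈ 1.196836.
EAR = 1.196836 − 1 ≈ 19.68360%.

19.68%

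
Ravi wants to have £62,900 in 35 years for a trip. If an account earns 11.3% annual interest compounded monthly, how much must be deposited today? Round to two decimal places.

£1,227.59

Periodic rate = 11.3%/12 = 0.00941667; 420 periods.
P = 62,900/(1 + 0.113/12)^420 ≈ 62,900/51.238675287 ≈ 1,227.5883.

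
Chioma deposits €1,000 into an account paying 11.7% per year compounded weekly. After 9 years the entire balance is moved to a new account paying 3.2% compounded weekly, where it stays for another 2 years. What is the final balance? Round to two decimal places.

€3,052.00

After 9 years at 11.7%: 1,000 × 2.862848617 ≈ 2,862.8486.
Then 2 years at 3.2%: 2,862.8486 × 1.066071414 ≈ 3,052.0011.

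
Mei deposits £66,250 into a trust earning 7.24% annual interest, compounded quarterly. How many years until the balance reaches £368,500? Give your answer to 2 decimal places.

23.92 years

We need (1 + 0.0181)^(4t) = 5.5623, so 4t = ln 5.5623 / ln 1.0181 ≈ 95.6624.
t ≈ 95.6624/4 = 23.9156 years.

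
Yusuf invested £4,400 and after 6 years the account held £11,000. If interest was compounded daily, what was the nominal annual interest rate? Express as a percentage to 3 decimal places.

15.275%

(1 + r/365)^2190 = 11,000/4,400 = 2.5.
1 + r/365 = 2.5^(1/2190) ≈ 1.000418, so r/365 ≈ 0.000418485.
r ≈ 365·0.000418485 = 15.27471%.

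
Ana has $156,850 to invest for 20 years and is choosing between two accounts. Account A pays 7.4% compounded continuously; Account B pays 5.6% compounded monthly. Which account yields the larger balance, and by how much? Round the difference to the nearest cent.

A: e^(0.074·20) = e^1.48 ≈ 4.39294568092, so 156,850 × 4.39294568092 ≈ 689,033.5301.
B: (1 + 0.056/12)^240 ≈ 3.05687994106, so 156,850 × 3.05687994106 ≈ 479,471.6188.
Difference ≈ 209,561.9113 in favor of A.

Account A, by $209,561.91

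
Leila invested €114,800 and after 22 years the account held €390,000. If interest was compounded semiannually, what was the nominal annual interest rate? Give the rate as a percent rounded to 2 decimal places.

5.64%

(1 + r/2)^44 = 390,000/114,800 = 3.39721.
1 + r/2 = 3.39721^(1/44) ≈ 1.028184, so r/2 ≈ 0.0281843.
r ≈ 2·0.0281843 = 5.63686%.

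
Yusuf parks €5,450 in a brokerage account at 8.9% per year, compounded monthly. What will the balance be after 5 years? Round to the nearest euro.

Periodic rate = 8.9%/12 = 0.00741667; periods = 12·5 = 60.
A = 5,450·(1 + 0.089/12)^60 ≈ 5,450·1.557929827 ≈ 8,490.7176.

€8,491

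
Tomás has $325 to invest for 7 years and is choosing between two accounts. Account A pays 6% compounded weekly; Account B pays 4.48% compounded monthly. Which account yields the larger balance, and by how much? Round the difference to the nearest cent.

A: (1 + 0.06/52)^364 ≈ 1.5215931, so 325 × 1.5215931 ≈ 494.5178.
B: (1 + 0.0448/12)^84 ≈ 1.3675435, so 325 × 1.3675435 ≈ 444.4516.
Difference ≈ 50.0661 in favor of A.

Account A, by $50.07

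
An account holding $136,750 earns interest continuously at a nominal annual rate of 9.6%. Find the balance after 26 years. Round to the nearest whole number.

A = P·e^(rt) = 136,750·e^(0.096·26) = 136,750·e^2.496.
e^2.496 ≈ 12.133861315, so A ≈ 1,659,305.5348.

$1,659,306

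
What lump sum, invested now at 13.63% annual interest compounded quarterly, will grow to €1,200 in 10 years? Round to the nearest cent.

Growth factor = (1 + 0.034075)^40 ≈ 3.820159945.
P = 1,200/3.820159945 ≈ 314.1230.

€314.12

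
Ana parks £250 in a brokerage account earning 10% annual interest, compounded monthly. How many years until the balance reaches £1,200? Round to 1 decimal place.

(1 + 0.00833333)^(12t) = 1,200/250 = 4.8.
12t·ln(1 + 0.00833333) = ln(4.8); 12t = 1.5686/0.0082988 ≈ 189.0171.
t ≈ 15.7514 years.

15.8 years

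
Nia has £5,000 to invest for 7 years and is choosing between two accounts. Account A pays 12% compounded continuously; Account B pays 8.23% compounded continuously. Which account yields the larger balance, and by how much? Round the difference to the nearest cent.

Account A, by £2,686.40

A: e^(0.12·7) = e^0.84 ≈ 2.3163669768, so 5,000 × 2.3163669768 ≈ 11,581.8349.
B: e^(0.0823·7) = e^0.5761 ≈ 1.779086446, so 5,000 × 1.779086446 ≈ 8,895.4322.
Difference ≈ 2,686.4027 in favor of A.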